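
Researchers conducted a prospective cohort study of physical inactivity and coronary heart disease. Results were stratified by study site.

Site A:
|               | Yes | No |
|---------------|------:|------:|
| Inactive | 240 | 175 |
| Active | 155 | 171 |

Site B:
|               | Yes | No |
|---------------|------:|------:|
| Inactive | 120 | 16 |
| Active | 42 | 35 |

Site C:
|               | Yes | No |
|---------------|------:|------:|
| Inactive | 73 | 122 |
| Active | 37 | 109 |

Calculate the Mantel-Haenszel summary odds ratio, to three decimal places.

1.857

OR_MH = Σ(aᵢdᵢ/nᵢ) / Σ(bᵢcᵢ/nᵢ), where nᵢ is the stratum total.
Stratum 1 (Site A): n = 741; a·d/n = 240·171/741 = 55.3846; b·c/n = 175·155/741 = 36.6059
Stratum 2 (Site B): n = 213; a·d/n = 120·35/213 = 19.7183; b·c/n = 16·42/213 = 3.1549
Stratum 3 (Site C): n = 341; a·d/n = 73·109/341 = 23.3343; b·c/n = 122·37/341 = 13.2375
OR_MH = (55.3846 + 19.7183 + 23.3343) / (36.6059 + 3.1549 + 13.2375) = 98.4372 / 52.9984 = 1.85736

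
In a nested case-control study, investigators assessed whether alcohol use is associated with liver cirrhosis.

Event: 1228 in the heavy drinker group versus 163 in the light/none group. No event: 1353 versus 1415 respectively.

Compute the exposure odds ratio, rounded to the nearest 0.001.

From the description: a = 1228, b = 1353, c = 163, d = 1415.
OR = (a·d)/(b·c) = (1228 × 1415) / (1353 × 163) = 1737620 / 220539 = 7.87897
The odds of liver cirrhosis are about 7.88 times as high in the heavy drinker group.

7.879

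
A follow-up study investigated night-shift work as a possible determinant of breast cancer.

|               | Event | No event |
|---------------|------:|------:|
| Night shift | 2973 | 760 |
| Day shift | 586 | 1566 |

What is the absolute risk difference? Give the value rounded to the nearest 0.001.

Cells: a = 2973, b = 760, c = 586, d = 1566.
Risk in exposed = 2973/3733 = 0.796410; risk in unexposed = 586/2152 = 0.272305.
Risk difference = 0.796410 − 0.272305 = 0.524106

0.524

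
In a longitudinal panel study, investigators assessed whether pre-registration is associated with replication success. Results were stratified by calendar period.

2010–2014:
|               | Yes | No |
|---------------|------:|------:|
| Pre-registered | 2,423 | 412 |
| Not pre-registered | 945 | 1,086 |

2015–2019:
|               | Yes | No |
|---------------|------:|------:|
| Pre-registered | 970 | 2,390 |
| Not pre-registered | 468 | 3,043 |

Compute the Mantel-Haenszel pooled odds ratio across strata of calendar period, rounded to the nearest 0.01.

4.00

OR_MH = Σ(aᵢdᵢ/nᵢ) / Σ(bᵢcᵢ/nᵢ), where nᵢ is the stratum total.
Stratum 1 (2010–2014): n = 4866; a·d/n = 2423·1086/4866 = 540.7682; b·c/n = 412·945/4866 = 80.0123
Stratum 2 (2015–2019): n = 6871; a·d/n = 970·3043/6871 = 429.5896; b·c/n = 2390·468/6871 = 162.7885
OR_MH = (540.7682 + 429.5896) / (80.0123 + 162.7885) = 970.3578 / 242.8009 = 3.99652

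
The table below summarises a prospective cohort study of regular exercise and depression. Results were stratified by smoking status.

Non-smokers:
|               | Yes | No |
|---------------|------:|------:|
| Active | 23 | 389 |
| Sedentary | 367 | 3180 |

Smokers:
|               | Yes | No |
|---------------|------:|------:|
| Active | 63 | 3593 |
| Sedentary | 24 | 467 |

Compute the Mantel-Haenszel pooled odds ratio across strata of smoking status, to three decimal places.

OR_MH = Σ(aᵢdᵢ/nᵢ) / Σ(bᵢcᵢ/nᵢ), where nᵢ is the stratum total.
Stratum 1 (Non-smokers): n = 3959; a·d/n = 23·3180/3959 = 18.4744; b·c/n = 389·367/3959 = 36.0604
Stratum 2 (Smokers): n = 4147; a·d/n = 63·467/4147 = 7.0945; b·c/n = 3593·24/4147 = 20.7938
OR_MH = (18.4744 + 7.0945) / (36.0604 + 20.7938) = 25.5689 / 56.8542 = 0.44973

0.450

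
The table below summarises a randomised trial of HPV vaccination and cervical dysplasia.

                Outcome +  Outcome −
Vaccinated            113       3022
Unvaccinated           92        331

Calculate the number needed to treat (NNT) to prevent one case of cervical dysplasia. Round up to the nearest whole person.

6

Risk in treated group = 113/3135 = 0.03604; risk in control = 92/423 = 0.21749.
Absolute risk reduction = 0.21749 − 0.03604 = 0.18145
NNT = 1 / ARR = 1 / 0.18145 = 5.511 → round up → 6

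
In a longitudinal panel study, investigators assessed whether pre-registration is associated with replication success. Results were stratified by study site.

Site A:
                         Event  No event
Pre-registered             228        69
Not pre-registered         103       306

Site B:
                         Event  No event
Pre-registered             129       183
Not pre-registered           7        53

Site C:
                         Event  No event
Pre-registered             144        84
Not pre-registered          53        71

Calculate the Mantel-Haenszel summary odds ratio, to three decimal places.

5.591

OR_MH = Σ(aᵢdᵢ/nᵢ) / Σ(bᵢcᵢ/nᵢ), where nᵢ is the stratum total.
Stratum 1 (Site A): n = 706; a·d/n = 228·306/706 = 98.8215; b·c/n = 69·103/706 = 10.0666
Stratum 2 (Site B): n = 372; a·d/n = 129·53/372 = 18.3790; b·c/n = 183·7/372 = 3.4435
Stratum 3 (Site C): n = 352; a·d/n = 144·71/352 = 29.0455; b·c/n = 84·53/352 = 12.6477
OR_MH = (98.8215 + 18.3790 + 29.0455) / (10.0666 + 3.4435 + 12.6477) = 146.2460 / 26.1578 = 5.59090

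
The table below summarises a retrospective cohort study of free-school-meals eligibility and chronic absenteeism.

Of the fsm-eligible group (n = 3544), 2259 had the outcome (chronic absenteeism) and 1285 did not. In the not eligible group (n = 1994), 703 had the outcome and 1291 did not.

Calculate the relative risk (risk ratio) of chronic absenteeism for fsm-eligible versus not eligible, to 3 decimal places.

1.808

From the description: a = 2259, b = 1285, c = 703, d = 1291.
Risk in exposed = 2259/3544 = 0.63742; risk in unexposed = 703/1994 = 0.35256.
RR = 0.63742 / 0.35256 = 1.80797
The risk among the exposed is 1.81 times that among the unexposed.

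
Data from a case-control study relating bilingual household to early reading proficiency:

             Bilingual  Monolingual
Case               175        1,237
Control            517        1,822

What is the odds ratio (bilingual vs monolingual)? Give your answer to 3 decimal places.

Reading the table with exposure as columns: a = 175 (Bilingual, case), b = 517 (Bilingual, non-case), c = 1237 (Monolingual, case), d = 1822.
OR = (a·d)/(b·c) = (175 × 1822) / (517 × 1237) = 318850 / 639529 = 0.49857
Exposure is associated with lower odds of early reading proficiency (OR = 0.50 < 1).

0.499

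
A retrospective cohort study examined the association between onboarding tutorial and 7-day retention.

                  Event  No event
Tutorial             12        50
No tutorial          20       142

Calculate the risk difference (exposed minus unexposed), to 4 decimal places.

0.0701

Cells: a = 12, b = 50, c = 20, d = 142.
Risk in exposed = 12/62 = 0.193548; risk in unexposed = 20/162 = 0.123457.
Risk difference = 0.193548 − 0.123457 = 0.070092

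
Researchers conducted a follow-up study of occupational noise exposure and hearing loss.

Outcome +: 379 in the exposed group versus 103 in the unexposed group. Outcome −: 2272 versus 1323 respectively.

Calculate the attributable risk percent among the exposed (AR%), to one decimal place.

From the description: a = 379, b = 2272, c = 103, d = 1323.
Risk in exposed = 379/2651 = 0.14296; risk in unexposed = 103/1426 = 0.07223.
RR = 0.14296/0.07223 = 1.97930
AR% = (RR − 1)/RR × 100 = (1.97930 − 1)/1.97930 × 100 = 49.4771%

49.5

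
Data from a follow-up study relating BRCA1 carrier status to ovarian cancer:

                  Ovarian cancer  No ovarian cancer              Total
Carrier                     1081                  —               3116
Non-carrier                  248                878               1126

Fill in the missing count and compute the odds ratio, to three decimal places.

The missing cell is in the exposed row: 3116 − 1081 = 2035.
So a = 1081, b = 2035, c = 248, d = 878.
OR = (a·d)/(b·c) = (1081 × 878) / (2035 × 248) = 949118 / 504680 = 1.88063

1.881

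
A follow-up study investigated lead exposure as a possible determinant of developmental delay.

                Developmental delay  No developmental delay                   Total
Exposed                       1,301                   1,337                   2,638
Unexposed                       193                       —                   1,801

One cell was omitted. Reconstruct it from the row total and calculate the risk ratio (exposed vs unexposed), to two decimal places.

The missing cell is in the unexposed row: 1801 − 193 = 1608.
So a = 1301, b = 1337, c = 193, d = 1608.
RR = [a/(a+b)] / [c/(c+d)] = (1301/2638) / (193/1801) = 0.49318/0.10716 = 4.60213

4.60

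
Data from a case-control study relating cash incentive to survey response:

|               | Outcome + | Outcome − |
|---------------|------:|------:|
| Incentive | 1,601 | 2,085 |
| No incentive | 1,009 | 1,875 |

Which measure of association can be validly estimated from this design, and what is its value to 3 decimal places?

1.427

Cells: a = 1601, b = 2085, c = 1009, d = 1875.
This is a case-control study: participants were sampled on outcome status, so risks in the source population cannot be estimated directly — relative risk is not valid here. The odds ratio is the appropriate measure.
OR = (a·d)/(b·c) = (1601 × 1875) / (2085 × 1009) = 3001875 / 2103765 = 1.42691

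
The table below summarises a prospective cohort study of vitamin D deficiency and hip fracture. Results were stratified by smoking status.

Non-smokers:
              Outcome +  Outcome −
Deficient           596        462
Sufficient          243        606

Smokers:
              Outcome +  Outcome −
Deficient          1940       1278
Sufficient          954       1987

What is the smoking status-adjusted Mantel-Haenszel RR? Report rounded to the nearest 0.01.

RR_MH = Σ(aᵢ·n₀ᵢ/nᵢ) / Σ(cᵢ·n₁ᵢ/nᵢ), with n₁ᵢ = aᵢ+bᵢ (exposed), n₀ᵢ = cᵢ+dᵢ (unexposed), nᵢ = n₁ᵢ+n₀ᵢ.
Stratum 1 (Non-smokers): n₁ = 1058, n₀ = 849, n = 1907; a·n₀/n = 596·849/1907 = 265.3403; c·n₁/n = 243·1058/1907 = 134.8159
Stratum 2 (Smokers): n₁ = 3218, n₀ = 2941, n = 6159; a·n₀/n = 1940·2941/6159 = 926.3744; c·n₁/n = 954·3218/6159 = 498.4530
RR_MH = (265.3403 + 926.3744) / (134.8159 + 498.4530) = 1191.7147 / 633.2689 = 1.88185

1.88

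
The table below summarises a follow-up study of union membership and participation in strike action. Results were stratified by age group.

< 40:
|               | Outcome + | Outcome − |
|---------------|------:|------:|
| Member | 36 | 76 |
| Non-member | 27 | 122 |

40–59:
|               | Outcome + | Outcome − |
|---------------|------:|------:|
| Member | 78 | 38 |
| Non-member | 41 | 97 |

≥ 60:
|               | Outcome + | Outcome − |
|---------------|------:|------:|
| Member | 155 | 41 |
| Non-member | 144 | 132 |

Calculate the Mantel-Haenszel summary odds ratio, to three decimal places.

OR_MH = Σ(aᵢdᵢ/nᵢ) / Σ(bᵢcᵢ/nᵢ), where nᵢ is the stratum total.
Stratum 1 (< 40): n = 261; a·d/n = 36·122/261 = 16.8276; b·c/n = 76·27/261 = 7.8621
Stratum 2 (40–59): n = 254; a·d/n = 78·97/254 = 29.7874; b·c/n = 38·41/254 = 6.1339
Stratum 3 (≥ 60): n = 472; a·d/n = 155·132/472 = 43.3475; b·c/n = 41·144/472 = 12.5085
OR_MH = (16.8276 + 29.7874 + 43.3475) / (7.8621 + 6.1339 + 12.5085) = 89.9624 / 26.5044 = 3.39425

3.394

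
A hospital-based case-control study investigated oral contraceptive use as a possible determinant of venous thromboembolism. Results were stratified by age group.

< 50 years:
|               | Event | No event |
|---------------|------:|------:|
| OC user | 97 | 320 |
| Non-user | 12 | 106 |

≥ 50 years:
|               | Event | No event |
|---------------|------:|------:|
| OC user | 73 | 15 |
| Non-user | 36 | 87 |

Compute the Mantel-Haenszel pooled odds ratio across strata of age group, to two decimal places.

OR_MH = Σ(aᵢdᵢ/nᵢ) / Σ(bᵢcᵢ/nᵢ), where nᵢ is the stratum total.
Stratum 1 (< 50 years): n = 535; a·d/n = 97·106/535 = 19.2187; b·c/n = 320·12/535 = 7.1776
Stratum 2 (≥ 50 years): n = 211; a·d/n = 73·87/211 = 30.0995; b·c/n = 15·36/211 = 2.5592
OR_MH = (19.2187 + 30.0995) / (7.1776 + 2.5592) = 49.3182 / 9.7368 = 5.06513

5.07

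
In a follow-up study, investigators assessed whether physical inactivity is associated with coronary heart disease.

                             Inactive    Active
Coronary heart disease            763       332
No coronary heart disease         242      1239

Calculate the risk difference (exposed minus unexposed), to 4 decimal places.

Reading the table with exposure as columns: a = 763 (Inactive, case), b = 242 (Inactive, non-case), c = 332 (Active, case), d = 1239.
Risk in exposed = 763/1005 = 0.759204; risk in unexposed = 332/1571 = 0.211330.
Risk difference = 0.759204 − 0.211330 = 0.547874

0.5479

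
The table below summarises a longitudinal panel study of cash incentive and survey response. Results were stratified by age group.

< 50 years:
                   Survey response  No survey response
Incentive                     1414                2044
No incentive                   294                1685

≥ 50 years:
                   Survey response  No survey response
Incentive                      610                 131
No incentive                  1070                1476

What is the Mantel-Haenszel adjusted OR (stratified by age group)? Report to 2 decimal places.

4.65

OR_MH = Σ(aᵢdᵢ/nᵢ) / Σ(bᵢcᵢ/nᵢ), where nᵢ is the stratum total.
Stratum 1 (< 50 years): n = 5437; a·d/n = 1414·1685/5437 = 438.2178; b·c/n = 2044·294/5437 = 110.5271
Stratum 2 (≥ 50 years): n = 3287; a·d/n = 610·1476/3287 = 273.9154; b·c/n = 131·1070/3287 = 42.6437
OR_MH = (438.2178 + 273.9154) / (110.5271 + 42.6437) = 712.1332 / 153.1709 = 4.64927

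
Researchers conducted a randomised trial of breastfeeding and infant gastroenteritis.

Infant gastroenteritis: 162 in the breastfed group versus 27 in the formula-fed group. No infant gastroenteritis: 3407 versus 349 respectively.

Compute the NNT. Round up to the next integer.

Risk in treated group = 162/3569 = 0.04539; risk in control = 27/376 = 0.07181.
Absolute risk reduction = 0.07181 − 0.04539 = 0.02642
NNT = 1 / ARR = 1 / 0.02642 = 37.853 → round up → 38

38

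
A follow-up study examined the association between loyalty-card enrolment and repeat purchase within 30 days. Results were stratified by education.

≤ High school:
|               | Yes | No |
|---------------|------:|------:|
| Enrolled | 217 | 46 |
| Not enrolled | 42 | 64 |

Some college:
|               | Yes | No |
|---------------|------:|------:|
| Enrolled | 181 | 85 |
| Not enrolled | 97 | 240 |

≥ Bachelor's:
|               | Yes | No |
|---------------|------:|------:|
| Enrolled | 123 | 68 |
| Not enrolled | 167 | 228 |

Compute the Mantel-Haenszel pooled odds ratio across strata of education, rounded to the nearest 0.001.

OR_MH = Σ(aᵢdᵢ/nᵢ) / Σ(bᵢcᵢ/nᵢ), where nᵢ is the stratum total.
Stratum 1 (≤ High school): n = 369; a·d/n = 217·64/369 = 37.6369; b·c/n = 46·42/369 = 5.2358
Stratum 2 (Some college): n = 603; a·d/n = 181·240/603 = 72.0398; b·c/n = 85·97/603 = 13.6733
Stratum 3 (≥ Bachelor's): n = 586; a·d/n = 123·228/586 = 47.8567; b·c/n = 68·167/586 = 19.3788
OR_MH = (37.6369 + 72.0398 + 47.8567) / (5.2358 + 13.6733 + 19.3788) = 157.5333 / 38.2879 = 4.11444

4.114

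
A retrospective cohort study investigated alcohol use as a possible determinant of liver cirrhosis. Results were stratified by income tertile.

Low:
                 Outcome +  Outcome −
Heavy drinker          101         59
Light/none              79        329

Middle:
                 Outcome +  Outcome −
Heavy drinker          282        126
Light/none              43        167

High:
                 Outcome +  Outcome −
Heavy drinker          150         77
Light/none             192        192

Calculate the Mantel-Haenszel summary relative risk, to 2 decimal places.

RR_MH = Σ(aᵢ·n₀ᵢ/nᵢ) / Σ(cᵢ·n₁ᵢ/nᵢ), with n₁ᵢ = aᵢ+bᵢ (exposed), n₀ᵢ = cᵢ+dᵢ (unexposed), nᵢ = n₁ᵢ+n₀ᵢ.
Stratum 1 (Low): n₁ = 160, n₀ = 408, n = 568; a·n₀/n = 101·408/568 = 72.5493; c·n₁/n = 79·160/568 = 22.2535
Stratum 2 (Middle): n₁ = 408, n₀ = 210, n = 618; a·n₀/n = 282·210/618 = 95.8252; c·n₁/n = 43·408/618 = 28.3883
Stratum 3 (High): n₁ = 227, n₀ = 384, n = 611; a·n₀/n = 150·384/611 = 94.2717; c·n₁/n = 192·227/611 = 71.3322
RR_MH = (72.5493 + 95.8252 + 94.2717) / (22.2535 + 28.3883 + 71.3322) = 262.6462 / 121.9741 = 2.15329

2.15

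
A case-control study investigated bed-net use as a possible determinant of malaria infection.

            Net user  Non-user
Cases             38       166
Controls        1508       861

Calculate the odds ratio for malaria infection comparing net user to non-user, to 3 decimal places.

0.131

Reading the table with exposure as columns: a = 38 (Net user, case), b = 1508 (Net user, non-case), c = 166 (Non-user, case), d = 861.
OR = (a·d)/(b·c) = (38 × 861) / (1508 × 166) = 32718 / 250328 = 0.13070
Exposure is associated with lower odds of malaria infection (OR = 0.13 < 1).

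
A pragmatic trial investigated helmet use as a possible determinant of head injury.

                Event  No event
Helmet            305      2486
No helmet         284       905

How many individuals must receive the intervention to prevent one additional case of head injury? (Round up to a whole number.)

8

Risk in treated group = 305/2791 = 0.10928; risk in control = 284/1189 = 0.23886.
Absolute risk reduction = 0.23886 − 0.10928 = 0.12958
NNT = 1 / ARR = 1 / 0.12958 = 7.717 → round up → 8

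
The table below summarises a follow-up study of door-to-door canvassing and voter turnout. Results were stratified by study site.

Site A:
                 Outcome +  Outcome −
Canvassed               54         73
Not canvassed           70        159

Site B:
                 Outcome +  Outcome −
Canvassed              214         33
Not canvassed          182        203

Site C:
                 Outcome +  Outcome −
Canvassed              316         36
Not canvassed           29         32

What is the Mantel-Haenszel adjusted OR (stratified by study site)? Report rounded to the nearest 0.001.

OR_MH = Σ(aᵢdᵢ/nᵢ) / Σ(bᵢcᵢ/nᵢ), where nᵢ is the stratum total.
Stratum 1 (Site A): n = 356; a·d/n = 54·159/356 = 24.1180; b·c/n = 73·70/356 = 14.3539
Stratum 2 (Site B): n = 632; a·d/n = 214·203/632 = 68.7373; b·c/n = 33·182/632 = 9.5032
Stratum 3 (Site C): n = 413; a·d/n = 316·32/413 = 24.4843; b·c/n = 36·29/413 = 2.5278
OR_MH = (24.1180 + 68.7373 + 24.4843) / (14.3539 + 9.5032 + 2.5278) = 117.3396 / 26.3849 = 4.44722

4.447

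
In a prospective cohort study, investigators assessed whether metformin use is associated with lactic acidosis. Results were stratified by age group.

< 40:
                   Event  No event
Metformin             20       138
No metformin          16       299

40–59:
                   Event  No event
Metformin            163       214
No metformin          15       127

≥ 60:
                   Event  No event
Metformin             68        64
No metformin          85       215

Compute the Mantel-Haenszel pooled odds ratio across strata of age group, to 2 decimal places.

OR_MH = Σ(aᵢdᵢ/nᵢ) / Σ(bᵢcᵢ/nᵢ), where nᵢ is the stratum total.
Stratum 1 (< 40): n = 473; a·d/n = 20·299/473 = 12.6427; b·c/n = 138·16/473 = 4.6681
Stratum 2 (40–59): n = 519; a·d/n = 163·127/519 = 39.8863; b·c/n = 214·15/519 = 6.1850
Stratum 3 (≥ 60): n = 432; a·d/n = 68·215/432 = 33.8426; b·c/n = 64·85/432 = 12.5926
OR_MH = (12.6427 + 39.8863 + 33.8426) / (4.6681 + 6.1850 + 12.5926) = 86.3716 / 23.4456 = 3.68391

3.68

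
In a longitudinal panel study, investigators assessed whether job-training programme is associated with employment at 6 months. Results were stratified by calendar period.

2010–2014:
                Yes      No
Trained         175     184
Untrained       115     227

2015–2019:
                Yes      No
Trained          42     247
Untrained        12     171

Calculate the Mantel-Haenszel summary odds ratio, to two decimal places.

OR_MH = Σ(aᵢdᵢ/nᵢ) / Σ(bᵢcᵢ/nᵢ), where nᵢ is the stratum total.
Stratum 1 (2010–2014): n = 701; a·d/n = 175·227/701 = 56.6690; b·c/n = 184·115/701 = 30.1854
Stratum 2 (2015–2019): n = 472; a·d/n = 42·171/472 = 15.2161; b·c/n = 247·12/472 = 6.2797
OR_MH = (56.6690 + 15.2161) / (30.1854 + 6.2797) = 71.8851 / 36.4651 = 1.97134

1.97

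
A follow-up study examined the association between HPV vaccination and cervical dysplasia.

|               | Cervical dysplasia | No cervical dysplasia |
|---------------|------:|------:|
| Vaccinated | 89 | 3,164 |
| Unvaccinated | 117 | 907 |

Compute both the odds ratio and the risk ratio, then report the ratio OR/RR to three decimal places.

0.911

Cells: a = 89, b = 3164, c = 117, d = 907.
OR = (89·907)/(3164·117) = 80723/370188 = 0.21806
Risk in exposed = 89/3253 = 0.02736; risk in unexposed = 117/1024 = 0.11426; RR = 0.23945
OR/RR = 0.21806 / 0.23945 = 0.91066
The outcome is not rare, so the OR lies further from 1 than the RR.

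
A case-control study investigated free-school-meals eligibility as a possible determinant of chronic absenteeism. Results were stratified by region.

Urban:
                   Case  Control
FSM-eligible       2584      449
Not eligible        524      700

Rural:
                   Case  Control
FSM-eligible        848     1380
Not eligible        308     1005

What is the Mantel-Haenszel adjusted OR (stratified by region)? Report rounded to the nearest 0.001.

OR_MH = Σ(aᵢdᵢ/nᵢ) / Σ(bᵢcᵢ/nᵢ), where nᵢ is the stratum total.
Stratum 1 (Urban): n = 4257; a·d/n = 2584·700/4257 = 424.9002; b·c/n = 449·524/4257 = 55.2680
Stratum 2 (Rural): n = 3541; a·d/n = 848·1005/3541 = 240.6778; b·c/n = 1380·308/3541 = 120.0339
OR_MH = (424.9002 + 240.6778) / (55.2680 + 120.0339) = 665.5779 / 175.3019 = 3.79675

3.797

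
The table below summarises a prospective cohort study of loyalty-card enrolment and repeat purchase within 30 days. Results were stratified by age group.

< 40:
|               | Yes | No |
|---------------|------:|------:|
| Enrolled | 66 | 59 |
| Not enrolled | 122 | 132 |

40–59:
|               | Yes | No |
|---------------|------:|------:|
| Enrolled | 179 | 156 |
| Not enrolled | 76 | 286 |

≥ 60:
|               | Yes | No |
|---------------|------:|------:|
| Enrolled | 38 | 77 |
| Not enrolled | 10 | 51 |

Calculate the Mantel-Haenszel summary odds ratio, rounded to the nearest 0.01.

2.66

OR_MH = Σ(aᵢdᵢ/nᵢ) / Σ(bᵢcᵢ/nᵢ), where nᵢ is the stratum total.
Stratum 1 (< 40): n = 379; a·d/n = 66·132/379 = 22.9868; b·c/n = 59·122/379 = 18.9921
Stratum 2 (40–59): n = 697; a·d/n = 179·286/697 = 73.4491; b·c/n = 156·76/697 = 17.0100
Stratum 3 (≥ 60): n = 176; a·d/n = 38·51/176 = 11.0114; b·c/n = 77·10/176 = 4.3750
OR_MH = (22.9868 + 73.4491 + 11.0114) / (18.9921 + 17.0100 + 4.3750) = 107.4472 / 40.3771 = 2.66109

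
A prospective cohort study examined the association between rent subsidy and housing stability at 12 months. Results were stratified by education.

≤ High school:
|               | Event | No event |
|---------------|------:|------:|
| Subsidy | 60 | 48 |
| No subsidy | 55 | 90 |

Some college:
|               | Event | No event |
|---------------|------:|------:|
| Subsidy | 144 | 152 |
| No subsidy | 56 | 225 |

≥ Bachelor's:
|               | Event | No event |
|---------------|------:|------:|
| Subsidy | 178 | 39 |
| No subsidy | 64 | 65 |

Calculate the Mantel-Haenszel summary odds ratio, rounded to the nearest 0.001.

OR_MH = Σ(aᵢdᵢ/nᵢ) / Σ(bᵢcᵢ/nᵢ), where nᵢ is the stratum total.
Stratum 1 (≤ High school): n = 253; a·d/n = 60·90/253 = 21.3439; b·c/n = 48·55/253 = 10.4348
Stratum 2 (Some college): n = 577; a·d/n = 144·225/577 = 56.1525; b·c/n = 152·56/577 = 14.7522
Stratum 3 (≥ Bachelor's): n = 346; a·d/n = 178·65/346 = 33.4393; b·c/n = 39·64/346 = 7.2139
OR_MH = (21.3439 + 56.1525 + 33.4393) / (10.4348 + 14.7522 + 7.2139) = 110.9357 / 32.4008 = 3.42385

3.424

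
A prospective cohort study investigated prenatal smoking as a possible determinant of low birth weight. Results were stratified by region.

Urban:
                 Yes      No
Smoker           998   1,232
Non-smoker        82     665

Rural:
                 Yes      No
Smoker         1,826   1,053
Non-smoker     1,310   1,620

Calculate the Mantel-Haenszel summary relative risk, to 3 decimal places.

RR_MH = Σ(aᵢ·n₀ᵢ/nᵢ) / Σ(cᵢ·n₁ᵢ/nᵢ), with n₁ᵢ = aᵢ+bᵢ (exposed), n₀ᵢ = cᵢ+dᵢ (unexposed), nᵢ = n₁ᵢ+n₀ᵢ.
Stratum 1 (Urban): n₁ = 2230, n₀ = 747, n = 2977; a·n₀/n = 998·747/2977 = 250.4219; c·n₁/n = 82·2230/2977 = 61.4243
Stratum 2 (Rural): n₁ = 2879, n₀ = 2930, n = 5809; a·n₀/n = 1826·2930/5809 = 921.0157; c·n₁/n = 1310·2879/5809 = 649.2494
RR_MH = (250.4219 + 921.0157) / (61.4243 + 649.2494) = 1171.4376 / 710.6737 = 1.64835

1.648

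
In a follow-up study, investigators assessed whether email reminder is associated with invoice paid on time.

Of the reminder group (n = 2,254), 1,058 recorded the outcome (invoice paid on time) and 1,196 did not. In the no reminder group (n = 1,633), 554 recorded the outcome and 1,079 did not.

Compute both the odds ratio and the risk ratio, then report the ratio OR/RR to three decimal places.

1.245

From the description: a = 1058, b = 1196, c = 554, d = 1079.
OR = (1058·1079)/(1196·554) = 1141582/662584 = 1.72292
Risk in exposed = 1058/2254 = 0.46939; risk in unexposed = 554/1633 = 0.33925; RR = 1.38359
OR/RR = 1.72292 / 1.38359 = 1.24525
The outcome is not rare, so the OR lies further from 1 than the RR.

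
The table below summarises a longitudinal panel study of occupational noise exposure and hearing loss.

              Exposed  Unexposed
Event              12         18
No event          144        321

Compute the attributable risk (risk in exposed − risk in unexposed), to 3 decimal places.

Reading the table with exposure as columns: a = 12 (Exposed, case), b = 144 (Exposed, non-case), c = 18 (Unexposed, case), d = 321.
Risk in exposed = 12/156 = 0.076923; risk in unexposed = 18/339 = 0.053097.
Risk difference = 0.076923 − 0.053097 = 0.023826

0.024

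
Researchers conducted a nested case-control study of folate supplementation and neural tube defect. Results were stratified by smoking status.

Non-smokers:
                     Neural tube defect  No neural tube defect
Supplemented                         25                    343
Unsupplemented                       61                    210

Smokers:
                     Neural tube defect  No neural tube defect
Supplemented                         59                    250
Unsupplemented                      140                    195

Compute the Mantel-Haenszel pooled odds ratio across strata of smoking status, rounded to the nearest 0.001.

0.299

OR_MH = Σ(aᵢdᵢ/nᵢ) / Σ(bᵢcᵢ/nᵢ), where nᵢ is the stratum total.
Stratum 1 (Non-smokers): n = 639; a·d/n = 25·210/639 = 8.2160; b·c/n = 343·61/639 = 32.7433
Stratum 2 (Smokers): n = 644; a·d/n = 59·195/644 = 17.8649; b·c/n = 250·140/644 = 54.3478
OR_MH = (8.2160 + 17.8649) / (32.7433 + 54.3478) = 26.0809 / 87.0912 = 0.29947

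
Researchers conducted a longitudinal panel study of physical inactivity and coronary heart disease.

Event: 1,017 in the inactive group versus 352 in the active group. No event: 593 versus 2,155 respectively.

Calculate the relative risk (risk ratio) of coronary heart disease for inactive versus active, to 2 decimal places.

4.50

From the description: a = 1017, b = 593, c = 352, d = 2155.
Risk in exposed = 1017/1610 = 0.63168; risk in unexposed = 352/2507 = 0.14041.
RR = 0.63168 / 0.14041 = 4.49890
The risk among the exposed is 4.50 times that among the unexposed.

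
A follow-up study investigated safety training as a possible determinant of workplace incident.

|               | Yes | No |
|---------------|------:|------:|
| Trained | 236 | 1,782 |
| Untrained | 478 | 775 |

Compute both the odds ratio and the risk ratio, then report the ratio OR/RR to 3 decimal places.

Cells: a = 236, b = 1782, c = 478, d = 775.
OR = (236·775)/(1782·478) = 182900/851796 = 0.21472
Risk in exposed = 236/2018 = 0.11695; risk in unexposed = 478/1253 = 0.38148; RR = 0.30656
OR/RR = 0.21472 / 0.30656 = 0.70043
The outcome is not rare, so the OR lies further from 1 than the RR.

0.700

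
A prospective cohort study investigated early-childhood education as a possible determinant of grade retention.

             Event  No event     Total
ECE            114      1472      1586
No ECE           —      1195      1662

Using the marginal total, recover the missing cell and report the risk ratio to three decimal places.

The missing cell is in the unexposed row: 1662 − 1195 = 467.
So a = 114, b = 1472, c = 467, d = 1195.
RR = [a/(a+b)] / [c/(c+d)] = (114/1586) / (467/1662) = 0.07188/0.28099 = 0.25581

0.256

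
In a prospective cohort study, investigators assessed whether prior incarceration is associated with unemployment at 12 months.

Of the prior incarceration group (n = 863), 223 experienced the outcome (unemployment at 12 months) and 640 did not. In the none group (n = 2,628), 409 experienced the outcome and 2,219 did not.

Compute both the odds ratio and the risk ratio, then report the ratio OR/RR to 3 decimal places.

From the description: a = 223, b = 640, c = 409, d = 2219.
OR = (223·2219)/(640·409) = 494837/261760 = 1.89042
Risk in exposed = 223/863 = 0.25840; risk in unexposed = 409/2628 = 0.15563; RR = 1.66034
OR/RR = 1.89042 / 1.66034 = 1.13858
The outcome is not rare, so the OR lies further from 1 than the RR.

1.139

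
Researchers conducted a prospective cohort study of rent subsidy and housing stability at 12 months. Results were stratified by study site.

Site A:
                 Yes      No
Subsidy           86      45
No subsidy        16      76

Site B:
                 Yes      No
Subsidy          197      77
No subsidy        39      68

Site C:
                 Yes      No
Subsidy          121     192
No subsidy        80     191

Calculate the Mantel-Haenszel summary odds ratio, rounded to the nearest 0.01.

2.78

OR_MH = Σ(aᵢdᵢ/nᵢ) / Σ(bᵢcᵢ/nᵢ), where nᵢ is the stratum total.
Stratum 1 (Site A): n = 223; a·d/n = 86·76/223 = 29.3094; b·c/n = 45·16/223 = 3.2287
Stratum 2 (Site B): n = 381; a·d/n = 197·68/381 = 35.1601; b·c/n = 77·39/381 = 7.8819
Stratum 3 (Site C): n = 584; a·d/n = 121·191/584 = 39.5736; b·c/n = 192·80/584 = 26.3014
OR_MH = (29.3094 + 35.1601 + 39.5736) / (3.2287 + 7.8819 + 26.3014) = 104.0432 / 37.4120 = 2.78101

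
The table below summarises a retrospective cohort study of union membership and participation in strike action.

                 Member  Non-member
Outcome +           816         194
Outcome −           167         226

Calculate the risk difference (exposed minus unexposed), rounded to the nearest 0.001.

0.368

Reading the table with exposure as columns: a = 816 (Member, case), b = 167 (Member, non-case), c = 194 (Non-member, case), d = 226.
Risk in exposed = 816/983 = 0.830112; risk in unexposed = 194/420 = 0.461905.
Risk difference = 0.830112 − 0.461905 = 0.368207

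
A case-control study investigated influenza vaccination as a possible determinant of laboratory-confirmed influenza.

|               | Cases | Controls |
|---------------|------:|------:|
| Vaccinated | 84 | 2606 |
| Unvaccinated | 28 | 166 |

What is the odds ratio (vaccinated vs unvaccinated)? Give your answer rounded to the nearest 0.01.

0.19

Cells: a = 84, b = 2606, c = 28, d = 166.
OR = (a·d)/(b·c) = (84 × 166) / (2606 × 28) = 13944 / 72968 = 0.19110
Exposure is associated with lower odds of laboratory-confirmed influenza (OR = 0.19 < 1).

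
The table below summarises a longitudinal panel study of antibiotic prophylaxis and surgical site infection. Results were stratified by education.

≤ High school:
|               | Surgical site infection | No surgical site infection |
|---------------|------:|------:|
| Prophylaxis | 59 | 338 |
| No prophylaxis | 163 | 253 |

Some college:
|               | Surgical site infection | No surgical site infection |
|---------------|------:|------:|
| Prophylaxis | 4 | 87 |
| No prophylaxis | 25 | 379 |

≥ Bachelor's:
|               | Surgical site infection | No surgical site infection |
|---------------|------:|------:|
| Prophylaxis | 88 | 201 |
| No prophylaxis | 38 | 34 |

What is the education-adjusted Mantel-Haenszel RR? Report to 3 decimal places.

0.445

RR_MH = Σ(aᵢ·n₀ᵢ/nᵢ) / Σ(cᵢ·n₁ᵢ/nᵢ), with n₁ᵢ = aᵢ+bᵢ (exposed), n₀ᵢ = cᵢ+dᵢ (unexposed), nᵢ = n₁ᵢ+n₀ᵢ.
Stratum 1 (≤ High school): n₁ = 397, n₀ = 416, n = 813; a·n₀/n = 59·416/813 = 30.1894; c·n₁/n = 163·397/813 = 79.5953
Stratum 2 (Some college): n₁ = 91, n₀ = 404, n = 495; a·n₀/n = 4·404/495 = 3.2646; c·n₁/n = 25·91/495 = 4.5960
Stratum 3 (≥ Bachelor's): n₁ = 289, n₀ = 72, n = 361; a·n₀/n = 88·72/361 = 17.5512; c·n₁/n = 38·289/361 = 30.4211
RR_MH = (30.1894 + 3.2646 + 17.5512) / (79.5953 + 4.5960 + 30.4211) = 51.0053 / 114.6123 = 0.44502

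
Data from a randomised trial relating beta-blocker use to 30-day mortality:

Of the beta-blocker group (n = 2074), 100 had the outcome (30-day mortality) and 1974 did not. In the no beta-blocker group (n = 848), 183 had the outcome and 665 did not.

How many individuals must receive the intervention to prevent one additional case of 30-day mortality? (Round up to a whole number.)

Risk in treated group = 100/2074 = 0.04822; risk in control = 183/848 = 0.21580.
Absolute risk reduction = 0.21580 − 0.04822 = 0.16759
NNT = 1 / ARR = 1 / 0.16759 = 5.967 → round up → 6

6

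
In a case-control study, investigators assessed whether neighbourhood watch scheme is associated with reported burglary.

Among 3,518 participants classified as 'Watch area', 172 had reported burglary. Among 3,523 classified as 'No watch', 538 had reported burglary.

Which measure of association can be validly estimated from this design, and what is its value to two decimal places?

From the description: a = 172, b = 3346, c = 538, d = 2985.
This is a case-control study: participants were sampled on outcome status, so risks in the source population cannot be estimated directly — relative risk is not valid here. The odds ratio is the appropriate measure.
OR = (a·d)/(b·c) = (172 × 2985) / (3346 × 538) = 513420 / 1800148 = 0.28521

0.29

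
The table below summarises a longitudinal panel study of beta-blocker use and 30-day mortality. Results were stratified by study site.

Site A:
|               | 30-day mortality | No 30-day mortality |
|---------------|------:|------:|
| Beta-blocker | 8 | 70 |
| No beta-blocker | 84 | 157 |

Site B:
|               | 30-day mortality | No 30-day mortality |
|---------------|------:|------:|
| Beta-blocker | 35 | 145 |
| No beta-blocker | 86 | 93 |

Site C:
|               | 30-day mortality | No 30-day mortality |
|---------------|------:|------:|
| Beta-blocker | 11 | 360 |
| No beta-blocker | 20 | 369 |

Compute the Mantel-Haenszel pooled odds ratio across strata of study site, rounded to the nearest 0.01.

0.29

OR_MH = Σ(aᵢdᵢ/nᵢ) / Σ(bᵢcᵢ/nᵢ), where nᵢ is the stratum total.
Stratum 1 (Site A): n = 319; a·d/n = 8·157/319 = 3.9373; b·c/n = 70·84/319 = 18.4326
Stratum 2 (Site B): n = 359; a·d/n = 35·93/359 = 9.0669; b·c/n = 145·86/359 = 34.7354
Stratum 3 (Site C): n = 760; a·d/n = 11·369/760 = 5.3408; b·c/n = 360·20/760 = 9.4737
OR_MH = (3.9373 + 9.0669 + 5.3408) / (18.4326 + 34.7354 + 9.4737) = 18.3449 / 62.6417 = 0.29286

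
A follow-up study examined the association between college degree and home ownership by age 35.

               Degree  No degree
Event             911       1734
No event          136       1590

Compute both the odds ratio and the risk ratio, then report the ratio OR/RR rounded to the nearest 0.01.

Reading the table with exposure as columns: a = 911 (Degree, case), b = 136 (Degree, non-case), c = 1734 (No degree, case), d = 1590.
OR = (911·1590)/(136·1734) = 1448490/235824 = 6.14225
Risk in exposed = 911/1047 = 0.87011; risk in unexposed = 1734/3324 = 0.52166; RR = 1.66795
OR/RR = 6.14225 / 1.66795 = 3.68251
The outcome is not rare, so the OR lies further from 1 than the RR.

3.68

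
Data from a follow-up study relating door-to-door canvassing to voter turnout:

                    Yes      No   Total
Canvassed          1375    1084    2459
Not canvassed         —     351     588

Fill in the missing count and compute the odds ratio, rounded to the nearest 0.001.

The missing cell is in the unexposed row: 588 − 351 = 237.
So a = 1375, b = 1084, c = 237, d = 351.
OR = (a·d)/(b·c) = (1375 × 351) / (1084 × 237) = 482625 / 256908 = 1.87859

1.879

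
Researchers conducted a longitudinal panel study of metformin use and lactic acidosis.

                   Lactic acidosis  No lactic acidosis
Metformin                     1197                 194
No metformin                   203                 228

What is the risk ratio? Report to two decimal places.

Cells: a = 1197, b = 194, c = 203, d = 228.
Risk in exposed = 1197/1391 = 0.86053; risk in unexposed = 203/431 = 0.47100.
RR = 0.86053 / 0.47100 = 1.82704
The risk among the exposed is 1.83 times that among the unexposed.

1.83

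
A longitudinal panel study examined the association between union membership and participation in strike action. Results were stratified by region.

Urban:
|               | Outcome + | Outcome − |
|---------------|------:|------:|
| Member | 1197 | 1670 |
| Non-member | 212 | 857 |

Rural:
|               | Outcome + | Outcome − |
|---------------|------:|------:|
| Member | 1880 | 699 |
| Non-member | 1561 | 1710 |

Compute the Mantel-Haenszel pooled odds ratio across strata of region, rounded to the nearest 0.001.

OR_MH = Σ(aᵢdᵢ/nᵢ) / Σ(bᵢcᵢ/nᵢ), where nᵢ is the stratum total.
Stratum 1 (Urban): n = 3936; a·d/n = 1197·857/3936 = 260.6273; b·c/n = 1670·212/3936 = 89.9492
Stratum 2 (Rural): n = 5850; a·d/n = 1880·1710/5850 = 549.5385; b·c/n = 699·1561/5850 = 186.5195
OR_MH = (260.6273 + 549.5385) / (89.9492 + 186.5195) = 810.1657 / 276.4687 = 2.93041

2.930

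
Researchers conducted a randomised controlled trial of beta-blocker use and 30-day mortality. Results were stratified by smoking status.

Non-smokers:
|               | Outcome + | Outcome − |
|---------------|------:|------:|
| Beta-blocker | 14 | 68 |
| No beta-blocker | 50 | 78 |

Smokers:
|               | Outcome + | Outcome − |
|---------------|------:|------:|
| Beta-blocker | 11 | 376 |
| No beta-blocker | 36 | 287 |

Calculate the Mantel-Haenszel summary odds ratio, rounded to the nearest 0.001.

0.274

OR_MH = Σ(aᵢdᵢ/nᵢ) / Σ(bᵢcᵢ/nᵢ), where nᵢ is the stratum total.
Stratum 1 (Non-smokers): n = 210; a·d/n = 14·78/210 = 5.2000; b·c/n = 68·50/210 = 16.1905
Stratum 2 (Smokers): n = 710; a·d/n = 11·287/710 = 4.4465; b·c/n = 376·36/710 = 19.0648
OR_MH = (5.2000 + 4.4465) / (16.1905 + 19.0648) = 9.6465 / 35.2553 = 0.27362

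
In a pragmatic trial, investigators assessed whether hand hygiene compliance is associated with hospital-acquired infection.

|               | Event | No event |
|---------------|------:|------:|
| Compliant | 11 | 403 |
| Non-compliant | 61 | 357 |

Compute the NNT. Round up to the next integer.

Risk in treated group = 11/414 = 0.02657; risk in control = 61/418 = 0.14593.
Absolute risk reduction = 0.14593 − 0.02657 = 0.11936
NNT = 1 / ARR = 1 / 0.11936 = 8.378 → round up → 9

9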